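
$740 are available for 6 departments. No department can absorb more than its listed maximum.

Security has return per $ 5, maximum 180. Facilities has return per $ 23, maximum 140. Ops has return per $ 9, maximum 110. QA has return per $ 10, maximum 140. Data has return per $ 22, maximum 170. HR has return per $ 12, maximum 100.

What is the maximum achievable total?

10950

Highest return per $ first: Facilities 23 > Data 22 > HR 12 > QA 10 > Ops 9 > Security 5.
Facilities: +140 to 140 (cap) ; 600 left.
Data: +170 to 170 (cap) ; 430 left.
HR: +100 to 100 (cap) ; 330 left.
QA takes 140 to reach its cap of 140 ; 190 left.
Ops: +110 to 110 (cap) ; 80 left.
Only 80 left; Security takes them to reach 80.
Total = 5×80 + 23×140 + 9×110 + 10×140 + 22×170 + 12×100 = 10950.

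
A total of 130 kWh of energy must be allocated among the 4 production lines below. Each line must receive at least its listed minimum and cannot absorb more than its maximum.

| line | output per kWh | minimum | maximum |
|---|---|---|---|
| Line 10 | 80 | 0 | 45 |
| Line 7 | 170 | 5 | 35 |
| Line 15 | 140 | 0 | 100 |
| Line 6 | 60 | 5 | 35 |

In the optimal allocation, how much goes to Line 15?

Meeting every minimum uses 0+5+0+5 = 10 kWh, leaving 120.
Rank by output per kWh: Line 7 170 > Line 15 140 > Line 10 80 > Line 6 60.
Give Line 7 30 more to hit its cap of 35 — 90 left.
Only 90 left; Line 15 takes them to reach 90.

90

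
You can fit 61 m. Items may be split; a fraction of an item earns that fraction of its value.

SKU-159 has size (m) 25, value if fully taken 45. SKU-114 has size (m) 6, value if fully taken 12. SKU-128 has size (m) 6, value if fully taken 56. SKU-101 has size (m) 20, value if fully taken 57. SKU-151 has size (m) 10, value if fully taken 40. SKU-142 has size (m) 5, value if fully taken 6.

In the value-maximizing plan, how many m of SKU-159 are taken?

Sort by value density: SKU-128 56/6≈9.33, SKU-151 40/10≈4, SKU-101 57/20≈2.85, SKU-114 12/6≈2, SKU-159 45/25≈1.8, SKU-142 6/5≈1.2.
Take all of SKU-128 (6 m, value 56) — 55 m left.
SKU-151: take in full, 10 m for value 40 — 45 left.
SKU-101: take in full, 20 m for value 57 — 25 left.
Take all of SKU-114 (6 m, value 12) — 19 m left.
19 m left: a 19/25 share of SKU-159 gives 45×19/25 = 34.2.

19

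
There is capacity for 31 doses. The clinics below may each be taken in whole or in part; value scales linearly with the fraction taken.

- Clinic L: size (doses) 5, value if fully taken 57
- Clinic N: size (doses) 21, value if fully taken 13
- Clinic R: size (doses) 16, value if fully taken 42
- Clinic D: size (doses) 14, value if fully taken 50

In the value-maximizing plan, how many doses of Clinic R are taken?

Rank by value-to-size ratio: Clinic L 57/5≈11.4, Clinic D 50/14≈3.57, Clinic R 42/16≈2.62, Clinic N 13/21≈0.619.
Take all of Clinic L (5 doses, value 57) ; 26 doses left.
All 14 doses of Clinic D fit (value 50) ; 12 remain.
Fill the last 12 doses with part of Clinic R: 12/16 of it earns 31.5.

12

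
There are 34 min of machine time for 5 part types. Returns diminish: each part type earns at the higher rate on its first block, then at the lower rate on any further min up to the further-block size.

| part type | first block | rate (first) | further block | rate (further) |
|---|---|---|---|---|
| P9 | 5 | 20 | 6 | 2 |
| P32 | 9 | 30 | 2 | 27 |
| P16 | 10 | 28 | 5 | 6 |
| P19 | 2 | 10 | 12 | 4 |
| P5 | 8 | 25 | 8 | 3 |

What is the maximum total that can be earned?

904

Treat each block as its own option and order by rate: P32/first 30 > P16/first 28 > P32/second 27 > P5/first 25 > P9/first 20 > P19/first 10 > P16/second 6 > P19/second 4 > P5/second 3 > P9/second 2.
Fill P32 first block (9 at 30) → 25 left.
P16 first at 28: fill all 10 → 15 left.
P32 second at 27: fill all 2 → 13 left.
Fill P5 first block (8 at 25) → 5 left.
Fill P9 first block (5 at 20) → 0 left.
Total = 30×9 + 28×10 + 27×2 + 25×8 + 20×5 = 904.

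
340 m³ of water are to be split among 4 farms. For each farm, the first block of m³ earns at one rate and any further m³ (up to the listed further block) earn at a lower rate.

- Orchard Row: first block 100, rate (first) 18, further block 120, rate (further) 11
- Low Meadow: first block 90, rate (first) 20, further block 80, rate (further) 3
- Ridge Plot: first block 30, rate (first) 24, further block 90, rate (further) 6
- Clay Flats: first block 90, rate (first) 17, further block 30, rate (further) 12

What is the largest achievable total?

Order all 8 blocks by rate: Ridge Plot/first 24 > Low Meadow/first 20 > Orchard Row/first 18 > Clay Flats/first 17 > Clay Flats/second 12 > Orchard Row/second 11 > Ridge Plot/second 6 > Low Meadow/second 3.
Ridge Plot first at 24: fill all 30 ; 310 left.
Low Meadow/first (20): +90 ; 220 left.
Fill Orchard Row first block (100 at 18) ; 120 left.
Fill Clay Flats first block (90 at 17) ; 30 left.
Fill Clay Flats second block (30 at 12) ; 0 left.
Total = 24×30 + 20×90 + 18×100 + 17×90 + 12×30 = 6210.

6210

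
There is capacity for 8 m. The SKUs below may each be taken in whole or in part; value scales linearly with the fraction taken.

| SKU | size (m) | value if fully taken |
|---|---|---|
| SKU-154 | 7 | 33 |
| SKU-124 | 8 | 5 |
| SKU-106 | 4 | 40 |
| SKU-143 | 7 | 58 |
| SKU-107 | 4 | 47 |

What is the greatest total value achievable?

Rank by value-to-size ratio: SKU-107 47/4≈11.8, SKU-106 40/4≈10, SKU-143 58/7≈8.29, SKU-154 33/7≈4.71, SKU-124 5/8≈0.625.
SKU-107: take in full, 4 m for value 47 — 4 left.
All 4 m of SKU-106 fit (value 40) — 0 remain.
Total value = 87.

87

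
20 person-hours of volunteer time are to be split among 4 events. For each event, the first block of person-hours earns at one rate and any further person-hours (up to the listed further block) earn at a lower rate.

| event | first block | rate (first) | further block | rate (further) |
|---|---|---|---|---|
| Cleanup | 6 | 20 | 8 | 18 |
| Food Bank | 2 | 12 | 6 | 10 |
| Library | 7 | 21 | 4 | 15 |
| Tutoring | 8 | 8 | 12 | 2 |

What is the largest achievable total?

393

Treat each block as its own option and order by rate: Library/T1 21 > Cleanup/T1 20 > Cleanup/T2 18 > Library/T2 15 > Food Bank/T1 12 > Food Bank/T2 10 > Tutoring/T1 8 > Tutoring/T2 2.
Fill Library T1 block (7 at 21) ; 13 left.
Fill Cleanup T1 block (6 at 20) ; 7 left.
Cleanup T2 at 18: only 7 left, fill 7.
Total = 21×7 + 20×6 + 18×7 = 393.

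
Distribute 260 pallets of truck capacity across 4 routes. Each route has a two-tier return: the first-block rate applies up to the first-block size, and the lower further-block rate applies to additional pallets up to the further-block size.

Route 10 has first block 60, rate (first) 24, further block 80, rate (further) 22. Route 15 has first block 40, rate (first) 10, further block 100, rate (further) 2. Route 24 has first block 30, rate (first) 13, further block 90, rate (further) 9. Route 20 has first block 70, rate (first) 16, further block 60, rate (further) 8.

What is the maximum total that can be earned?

Order all 8 blocks by rate: Route 10/tier1 24 > Route 10/tier2 22 > Route 20/tier1 16 > Route 24/tier1 13 > Route 15/tier1 10 > Route 24/tier2 9 > Route 20/tier2 8 > Route 15/tier2 2.
Fill Route 10 tier1 block (60 at 24) — 200 left.
Route 10 tier2 at 22: fill all 80 — 120 left.
Route 20 tier1 at 16: fill all 70 — 50 left.
Route 24 tier1 at 13: fill all 30 — 20 left.
Route 15 tier1 at 10: only 20 left, fill 20.
Total = 24×60 + 22×80 + 16×70 + 13×30 + 10×20 = 4910.

4910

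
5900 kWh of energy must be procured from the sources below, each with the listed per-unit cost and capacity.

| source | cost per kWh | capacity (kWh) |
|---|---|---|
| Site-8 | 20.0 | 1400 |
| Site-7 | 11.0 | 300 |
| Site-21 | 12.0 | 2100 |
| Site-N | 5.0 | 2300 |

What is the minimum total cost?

Cheapest first:
Site-N (5.0): use full 2300 → 3600 kWh to go.
Site-7 (11.0): use full 300 → 3300 kWh to go.
Site-21 (12.0): use full 2100 → 1200 kWh to go.
Site-8 at 20.0: take 1200 of its 1400 → requirement met.
Cost = 2300×5.0 + 300×11.0 + 2100×12.0 + 1200×20.0 = 64000.

64000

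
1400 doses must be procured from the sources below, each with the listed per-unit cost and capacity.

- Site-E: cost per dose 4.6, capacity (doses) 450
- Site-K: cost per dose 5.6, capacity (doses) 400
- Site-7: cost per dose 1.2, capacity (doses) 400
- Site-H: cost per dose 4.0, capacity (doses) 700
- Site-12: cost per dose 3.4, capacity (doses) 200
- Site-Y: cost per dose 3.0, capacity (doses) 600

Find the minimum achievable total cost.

3760

Cheapest first:
Take 400 from Site-7 at 1.2 → need 1000 more.
Site-Y at 3.0: take all 600 doses → 400 still needed.
Site-12 (3.4): use full 200 → 200 doses to go.
Take 200 from Site-H at 4.0 to finish.
Site-E, Site-K: unused.
Cost = 400×1.2 + 600×3.0 + 200×3.4 + 200×4.0 = 3760.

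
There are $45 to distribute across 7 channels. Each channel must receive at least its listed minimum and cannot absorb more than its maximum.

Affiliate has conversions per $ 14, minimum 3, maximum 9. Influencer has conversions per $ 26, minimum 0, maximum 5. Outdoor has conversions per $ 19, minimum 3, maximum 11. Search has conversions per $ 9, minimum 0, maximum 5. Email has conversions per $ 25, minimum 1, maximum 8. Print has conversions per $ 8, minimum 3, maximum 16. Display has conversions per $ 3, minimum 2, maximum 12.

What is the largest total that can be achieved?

756

Meeting every minimum uses 3+0+3+0+1+3+2 = 12 $, leaving 33.
Order the channels by conversions per $: Influencer 26 > Email 25 > Outdoor 19 > Affiliate 14 > Search 9 > Print 8 > Display 3.
Influencer: +5 to 5 (cap) — 28 left.
Email: +7 to 8 (cap) — 21 left.
Give Outdoor 8 more to hit its cap of 11 — 13 left.
Affiliate takes 6 more to reach its cap of 9 — 7 left.
Search: +5 to 5 (cap) — 2 left.
Only 2 left; Print takes them to reach 5.
Total = 14×9 + 26×5 + 19×11 + 9×5 + 25×8 + 8×5 + 3×2 = 756.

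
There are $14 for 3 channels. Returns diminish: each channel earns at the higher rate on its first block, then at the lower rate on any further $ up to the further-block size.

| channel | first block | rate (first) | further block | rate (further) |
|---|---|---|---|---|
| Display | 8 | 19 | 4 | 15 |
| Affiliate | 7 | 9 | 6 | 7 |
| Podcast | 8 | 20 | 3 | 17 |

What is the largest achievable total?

274

Rank every tier by rate: Podcast/first 20 > Display/first 19 > Podcast/second 17 > Display/second 15 > Affiliate/first 9 > Affiliate/second 7.
Fill Podcast first block (8 at 20) — 6 left.
Display first at 19: only 6 left, fill 6.
Total = 20×8 + 19×6 = 274.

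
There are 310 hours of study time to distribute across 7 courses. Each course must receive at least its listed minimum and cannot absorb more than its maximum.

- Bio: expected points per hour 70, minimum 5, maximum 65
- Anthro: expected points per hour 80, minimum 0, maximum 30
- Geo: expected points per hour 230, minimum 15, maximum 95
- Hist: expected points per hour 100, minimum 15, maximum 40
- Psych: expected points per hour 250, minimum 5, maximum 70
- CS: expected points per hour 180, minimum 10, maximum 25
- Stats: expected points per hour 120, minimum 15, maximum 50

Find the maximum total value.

56200

Meeting every minimum uses 5+0+15+15+5+10+15 = 65 hours, leaving 245.
Highest expected points per hour first: Psych 250 > Geo 230 > CS 180 > Stats 120 > Hist 100 > Anthro 80 > Bio 70.
Psych: +65 to 70 (cap) — 180 left.
Geo takes 80 more to reach its cap of 95 — 100 left.
CS takes 15 more to reach its cap of 25 — 85 left.
Stats: +35 to 50 (cap) — 50 left.
Hist takes 25 more to reach its cap of 40 — 25 left.
Anthro: +25 (room for 30) → 25. Pool exhausted.
Total = 70×5 + 80×25 + 230×95 + 100×40 + 250×70 + 180×25 + 120×50 = 56200.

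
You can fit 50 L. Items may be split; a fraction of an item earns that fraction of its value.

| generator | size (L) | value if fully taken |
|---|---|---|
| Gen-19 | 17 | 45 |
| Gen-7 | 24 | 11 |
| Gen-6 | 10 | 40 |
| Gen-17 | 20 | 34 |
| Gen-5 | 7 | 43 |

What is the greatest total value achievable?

155.2

Rank by value-to-size ratio: Gen-5 43/7≈6.14, Gen-6 40/10≈4, Gen-19 45/17≈2.65, Gen-17 34/20≈1.7, Gen-7 11/24≈0.458.
Take all of Gen-5 (7 L, value 43) → 43 L left.
All 10 L of Gen-6 fit (value 40) → 33 remain.
Gen-19: take in full, 17 L for value 45 → 16 left.
Fill the last 16 L with part of Gen-17: 16/20 of it earns 27.2.
Total value = 155.2.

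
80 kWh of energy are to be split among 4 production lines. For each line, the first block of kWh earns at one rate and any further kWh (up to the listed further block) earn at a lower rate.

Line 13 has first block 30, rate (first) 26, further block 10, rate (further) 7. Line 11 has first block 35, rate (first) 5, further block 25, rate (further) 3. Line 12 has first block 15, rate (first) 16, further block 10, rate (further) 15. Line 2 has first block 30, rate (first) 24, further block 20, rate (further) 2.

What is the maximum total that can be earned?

Rank every tier by rate: Line 13/tier1 26 > Line 2/tier1 24 > Line 12/tier1 16 > Line 12/tier2 15 > Line 13/tier2 7 > Line 11/tier1 5 > Line 11/tier2 3 > Line 2/tier2 2.
Fill Line 13 tier1 block (30 at 26) ; 50 left.
Line 2 tier1 at 24: fill all 30 ; 20 left.
Fill Line 12 tier1 block (15 at 16) ; 5 left.
5 remain; put them into Line 12 tier2 at 15.
Total = 26×30 + 24×30 + 16×15 + 15×5 = 1815.

1815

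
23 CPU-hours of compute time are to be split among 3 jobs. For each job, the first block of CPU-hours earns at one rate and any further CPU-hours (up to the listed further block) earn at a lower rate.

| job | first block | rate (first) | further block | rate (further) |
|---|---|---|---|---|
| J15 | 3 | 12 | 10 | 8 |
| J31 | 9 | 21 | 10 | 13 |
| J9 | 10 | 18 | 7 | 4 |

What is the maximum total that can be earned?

421

Rank every tier by rate: J31/tier1 21 > J9/tier1 18 > J31/tier2 13 > J15/tier1 12 > J15/tier2 8 > J9/tier2 4.
Fill J31 tier1 block (9 at 21) — 14 left.
J9 tier1 at 18: fill all 10 — 4 left.
J31 tier2 at 13: only 4 left, fill 4.
Total = 21×9 + 18×10 + 13×4 = 421.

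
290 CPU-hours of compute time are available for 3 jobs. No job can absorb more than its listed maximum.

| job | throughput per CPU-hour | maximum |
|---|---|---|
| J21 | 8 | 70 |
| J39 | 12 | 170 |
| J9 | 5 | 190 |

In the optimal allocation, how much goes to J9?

Highest throughput per CPU-hour first: J39 12 > J21 8 > J9 5.
J39: +170 to 170 (cap) → 120 left.
J21 takes 70 to reach its cap of 70 → 50 left.
Only 50 left; J9 takes them to reach 50.

50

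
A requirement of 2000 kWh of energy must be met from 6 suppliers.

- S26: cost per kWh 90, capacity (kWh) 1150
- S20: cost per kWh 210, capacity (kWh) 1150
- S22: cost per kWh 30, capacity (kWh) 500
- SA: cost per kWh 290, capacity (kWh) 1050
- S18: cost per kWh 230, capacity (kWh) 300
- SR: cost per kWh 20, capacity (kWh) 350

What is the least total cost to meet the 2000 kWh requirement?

125500

Fill from the cheapest supplier first.
SR at 20: take all 350 kWh → 1650 still needed.
S22 (30): use full 500 → 1150 kWh to go.
S26 (90): use full 1150 → 0 kWh to go.
S20, S18, SA: unused.
Cost = 350×20 + 500×30 + 1150×90 = 125500.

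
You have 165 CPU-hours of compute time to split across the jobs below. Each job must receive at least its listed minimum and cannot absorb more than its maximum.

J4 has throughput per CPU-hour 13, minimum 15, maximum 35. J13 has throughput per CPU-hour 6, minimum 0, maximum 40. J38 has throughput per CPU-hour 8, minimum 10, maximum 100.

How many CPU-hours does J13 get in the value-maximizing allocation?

30

Meeting every minimum uses 15+0+10 = 25 CPU-hours, leaving 140.
Order the jobs by throughput per CPU-hour: J4 13 > J38 8 > J13 6.
J4: +20 to 35 (cap) ; 120 left.
Give J38 90 more to hit its cap of 100 ; 30 left.
J13: +30 (room for 40) → 30. Pool exhausted.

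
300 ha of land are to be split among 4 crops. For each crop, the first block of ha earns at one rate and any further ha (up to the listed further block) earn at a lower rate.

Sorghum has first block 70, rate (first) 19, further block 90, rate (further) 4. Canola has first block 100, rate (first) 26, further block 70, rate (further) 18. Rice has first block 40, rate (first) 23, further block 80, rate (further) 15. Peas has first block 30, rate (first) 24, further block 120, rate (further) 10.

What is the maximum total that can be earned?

Rank every tier by rate: Canola/tier1 26 > Peas/tier1 24 > Rice/tier1 23 > Sorghum/tier1 19 > Canola/tier2 18 > Rice/tier2 15 > Peas/tier2 10 > Sorghum/tier2 4.
Canola/tier1 (26): +100 ; 200 left.
Peas/tier1 (24): +30 ; 170 left.
Rice/tier1 (23): +40 ; 130 left.
Sorghum tier1 at 19: fill all 70 ; 60 left.
Canola/tier2: +60 of 70 at 18; pool empty.
Total = 26×100 + 24×30 + 23×40 + 19×70 + 18×60 = 6650.

6650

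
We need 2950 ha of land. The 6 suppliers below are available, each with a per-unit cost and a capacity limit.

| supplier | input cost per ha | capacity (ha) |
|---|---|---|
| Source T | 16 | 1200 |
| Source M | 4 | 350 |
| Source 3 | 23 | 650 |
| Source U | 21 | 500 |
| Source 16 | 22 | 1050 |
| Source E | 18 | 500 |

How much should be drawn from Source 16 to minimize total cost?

Fill from the cheapest supplier first.
Source M (4): use full 350 — 2600 ha to go.
Source T (16): use full 1200 — 1400 ha to go.
Source E (18): use full 500 — 900 ha to go.
Take 500 from Source U at 21 — need 400 more.
Source 16 (22): take the remaining 400 — done.
Source 3: unused.

400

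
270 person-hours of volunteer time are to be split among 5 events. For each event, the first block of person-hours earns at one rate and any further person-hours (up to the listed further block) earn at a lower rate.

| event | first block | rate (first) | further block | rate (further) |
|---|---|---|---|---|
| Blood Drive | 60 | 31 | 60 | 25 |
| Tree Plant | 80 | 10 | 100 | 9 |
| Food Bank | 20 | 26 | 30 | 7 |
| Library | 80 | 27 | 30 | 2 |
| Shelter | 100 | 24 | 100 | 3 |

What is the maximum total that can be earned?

7240

Rank every tier by rate: Blood Drive/T1 31 > Library/T1 27 > Food Bank/T1 26 > Blood Drive/T2 25 > Shelter/T1 24 > Tree Plant/T1 10 > Tree Plant/T2 9 > Food Bank/T2 7 > Shelter/T2 3 > Library/T2 2.
Blood Drive T1 at 31: fill all 60 → 210 left.
Library T1 at 27: fill all 80 → 130 left.
Fill Food Bank T1 block (20 at 26) → 110 left.
Blood Drive T2 at 25: fill all 60 → 50 left.
Shelter/T1: +50 of 100 at 24; pool empty.
Total = 31×60 + 27×80 + 26×20 + 25×60 + 24×50 = 7240.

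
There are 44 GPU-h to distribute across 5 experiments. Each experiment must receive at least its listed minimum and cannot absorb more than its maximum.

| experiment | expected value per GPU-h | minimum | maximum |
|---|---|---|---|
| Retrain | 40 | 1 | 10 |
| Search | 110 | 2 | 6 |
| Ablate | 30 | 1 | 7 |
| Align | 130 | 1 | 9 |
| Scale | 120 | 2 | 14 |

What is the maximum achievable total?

4060

Meeting every minimum uses 1+2+1+1+2 = 7 GPU-h, leaving 37.
Order the experiments by expected value per GPU-h: Align 130 > Scale 120 > Search 110 > Retrain 40 > Ablate 30.
Align takes 8 more to reach its cap of 9 → 29 left.
Scale: +12 to 14 (cap) → 17 left.
Search: +4 to 6 (cap) → 13 left.
Retrain takes 9 more to reach its cap of 10 → 4 left.
Only 4 left; Ablate takes them to reach 5.
Total = 40×10 + 110×6 + 30×5 + 130×9 + 120×14 = 4060.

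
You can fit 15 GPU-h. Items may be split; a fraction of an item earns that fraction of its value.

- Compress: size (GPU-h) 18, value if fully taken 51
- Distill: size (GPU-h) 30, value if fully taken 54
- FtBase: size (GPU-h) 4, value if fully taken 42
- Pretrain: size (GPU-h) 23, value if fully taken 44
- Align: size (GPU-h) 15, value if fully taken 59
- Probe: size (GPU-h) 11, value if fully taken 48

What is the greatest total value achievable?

90

Best value per unit of size first: FtBase 42/4≈10.5, Probe 48/11≈4.36, Align 59/15≈3.93, Compress 51/18≈2.83, Pretrain 44/23≈1.91, Distill 54/30≈1.8.
FtBase: take in full, 4 GPU-h for value 42 → 11 left.
Take all of Probe (11 GPU-h, value 48) → 0 GPU-h left.
Total value = 90.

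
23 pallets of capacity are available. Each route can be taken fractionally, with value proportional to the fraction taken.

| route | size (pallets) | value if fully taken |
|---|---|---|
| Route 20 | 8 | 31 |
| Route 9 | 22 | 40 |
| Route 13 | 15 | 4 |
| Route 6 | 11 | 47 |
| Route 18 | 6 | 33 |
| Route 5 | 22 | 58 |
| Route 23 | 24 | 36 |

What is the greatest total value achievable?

Rank by value-to-size ratio: Route 18 33/6≈5.5, Route 6 47/11≈4.27, Route 20 31/8≈3.88, Route 5 58/22≈2.64, Route 9 40/22≈1.82, Route 23 36/24≈1.5, Route 13 4/15≈0.267.
All 6 pallets of Route 18 fit (value 33) — 17 remain.
Take all of Route 6 (11 pallets, value 47) — 6 pallets left.
6 pallets left: a 6/8 share of Route 20 gives 31×6/8 = 23.25.
Total value = 103.25.

103.25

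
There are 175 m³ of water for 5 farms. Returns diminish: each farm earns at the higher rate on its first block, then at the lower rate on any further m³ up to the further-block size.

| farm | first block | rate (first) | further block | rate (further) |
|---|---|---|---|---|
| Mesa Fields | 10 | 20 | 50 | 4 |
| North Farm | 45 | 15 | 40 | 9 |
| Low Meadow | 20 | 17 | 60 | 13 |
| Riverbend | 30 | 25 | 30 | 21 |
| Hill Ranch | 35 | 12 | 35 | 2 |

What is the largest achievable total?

Treat each block as its own option and order by rate: Riverbend/T1 25 > Riverbend/T2 21 > Mesa Fields/T1 20 > Low Meadow/T1 17 > North Farm/T1 15 > Low Meadow/T2 13 > Hill Ranch/T1 12 > North Farm/T2 9 > Mesa Fields/T2 4 > Hill Ranch/T2 2.
Riverbend T1 at 25: fill all 30 → 145 left.
Riverbend T2 at 21: fill all 30 → 115 left.
Mesa Fields/T1 (20): +10 → 105 left.
Low Meadow T1 at 17: fill all 20 → 85 left.
North Farm/T1 (15): +45 → 40 left.
Low Meadow/T2: +40 of 60 at 13; pool empty.
Total = 25×30 + 21×30 + 20×10 + 17×20 + 15×45 + 13×40 = 3115.

3115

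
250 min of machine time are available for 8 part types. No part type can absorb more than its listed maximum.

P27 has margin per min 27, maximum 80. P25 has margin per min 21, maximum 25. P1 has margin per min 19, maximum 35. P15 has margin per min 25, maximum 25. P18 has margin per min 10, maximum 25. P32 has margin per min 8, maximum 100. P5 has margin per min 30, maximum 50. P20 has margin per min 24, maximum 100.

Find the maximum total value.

Order the part types by margin per min: P5 30 > P27 27 > P15 25 > P20 24 > P25 21 > P1 19 > P18 10 > P32 8.
Give P5 50 to hit its cap of 50 ; 200 left.
P27 takes 80 to reach its cap of 80 ; 120 left.
P15 takes 25 to reach its cap of 25 ; 95 left.
P20 has room for 100 but only 95 remain, so it gets 95.
Total = 27×80 + 25×25 + 30×50 + 24×95 = 6565.

6565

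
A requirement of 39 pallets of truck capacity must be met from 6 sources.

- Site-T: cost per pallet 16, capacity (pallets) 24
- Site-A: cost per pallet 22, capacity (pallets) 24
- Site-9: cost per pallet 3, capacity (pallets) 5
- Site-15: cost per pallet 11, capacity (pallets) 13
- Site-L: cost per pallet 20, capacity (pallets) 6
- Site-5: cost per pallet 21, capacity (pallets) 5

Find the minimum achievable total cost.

Use sources in increasing cost order.
Take 5 from Site-9 at 3 ; need 34 more.
Take 13 from Site-15 at 11 ; need 21 more.
Site-T at 16: take 21 of its 24 ; requirement met.
Site-L, Site-5, Site-A: unused.
Cost = 5×3 + 13×11 + 21×16 = 494.

494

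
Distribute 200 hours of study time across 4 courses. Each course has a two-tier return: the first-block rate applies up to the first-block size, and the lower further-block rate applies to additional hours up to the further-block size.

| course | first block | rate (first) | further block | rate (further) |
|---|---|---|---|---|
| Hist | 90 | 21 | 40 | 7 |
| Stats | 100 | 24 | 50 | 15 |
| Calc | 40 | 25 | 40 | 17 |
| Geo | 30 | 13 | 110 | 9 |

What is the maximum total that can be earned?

4660

Rank every tier by rate: Calc/tier1 25 > Stats/tier1 24 > Hist/tier1 21 > Calc/tier2 17 > Stats/tier2 15 > Geo/tier1 13 > Geo/tier2 9 > Hist/tier2 7.
Calc/tier1 (25): +40 ; 160 left.
Stats tier1 at 24: fill all 100 ; 60 left.
Hist/tier1: +60 of 90 at 21; pool empty.
Total = 25×40 + 24×100 + 21×60 = 4660.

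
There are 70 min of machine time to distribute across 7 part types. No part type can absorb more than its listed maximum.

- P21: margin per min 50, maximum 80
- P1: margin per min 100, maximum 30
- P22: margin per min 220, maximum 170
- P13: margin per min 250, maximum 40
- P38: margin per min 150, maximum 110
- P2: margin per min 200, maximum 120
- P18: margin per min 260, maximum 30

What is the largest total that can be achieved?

17800

Order the part types by margin per min: P18 260 > P13 250 > P22 220 > P2 200 > P38 150 > P1 100 > P21 50.
P18 takes 30 to reach its cap of 30 → 40 left.
Give P13 40 to hit its cap of 40 → 0 left.
Total = 250×40 + 260×30 = 17800.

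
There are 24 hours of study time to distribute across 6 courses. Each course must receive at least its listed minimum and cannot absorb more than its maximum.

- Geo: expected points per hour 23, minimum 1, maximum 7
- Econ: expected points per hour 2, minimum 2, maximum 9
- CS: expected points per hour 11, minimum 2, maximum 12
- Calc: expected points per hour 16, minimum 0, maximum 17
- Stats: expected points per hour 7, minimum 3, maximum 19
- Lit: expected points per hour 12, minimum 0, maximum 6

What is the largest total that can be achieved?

368

Meeting every minimum uses 1+2+2+0+3+0 = 8 hours, leaving 16.
Order the courses by expected points per hour: Geo 23 > Calc 16 > Lit 12 > CS 11 > Stats 7 > Econ 2.
Geo: +6 to 7 (cap) — 10 left.
Calc: +10 (room for 17) → 10. Pool exhausted.
Total = 23×7 + 2×2 + 11×2 + 16×10 + 7×3 = 368.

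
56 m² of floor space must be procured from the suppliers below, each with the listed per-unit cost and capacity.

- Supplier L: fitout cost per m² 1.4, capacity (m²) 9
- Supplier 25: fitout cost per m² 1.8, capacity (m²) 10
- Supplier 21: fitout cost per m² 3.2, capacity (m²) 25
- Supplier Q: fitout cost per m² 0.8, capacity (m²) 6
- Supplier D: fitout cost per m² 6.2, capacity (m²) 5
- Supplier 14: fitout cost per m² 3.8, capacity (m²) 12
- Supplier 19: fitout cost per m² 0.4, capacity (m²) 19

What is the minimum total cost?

Use suppliers in increasing cost order.
Supplier 19 at 0.4: take all 19 m² — 37 still needed.
Supplier Q at 0.8: take all 6 m² — 31 still needed.
Supplier L (1.4): use full 9 — 22 m² to go.
Supplier 25 at 1.8: take all 10 m² — 12 still needed.
Supplier 21 at 3.2: take 12 of its 25 — requirement met.
Supplier 14, Supplier D: unused.
Cost = 19×0.4 + 6×0.8 + 9×1.4 + 10×1.8 + 12×3.2 = 81.4.

81.4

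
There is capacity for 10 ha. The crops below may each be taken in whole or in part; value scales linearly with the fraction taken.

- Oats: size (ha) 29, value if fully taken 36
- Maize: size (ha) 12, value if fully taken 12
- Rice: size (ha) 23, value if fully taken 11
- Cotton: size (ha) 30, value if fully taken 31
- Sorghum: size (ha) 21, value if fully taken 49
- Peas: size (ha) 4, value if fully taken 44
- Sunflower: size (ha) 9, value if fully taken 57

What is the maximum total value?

Best value per unit of size first: Peas 44/4≈11, Sunflower 57/9≈6.33, Sorghum 49/21≈2.33, Oats 36/29≈1.24, Cotton 31/30≈1.03, Maize 12/12≈1, Rice 11/23≈0.478.
Take all of Peas (4 ha, value 44) — 6 ha left.
6 ha left: a 6/9 share of Sunflower gives 57×6/9 = 38.
Total value = 82.

82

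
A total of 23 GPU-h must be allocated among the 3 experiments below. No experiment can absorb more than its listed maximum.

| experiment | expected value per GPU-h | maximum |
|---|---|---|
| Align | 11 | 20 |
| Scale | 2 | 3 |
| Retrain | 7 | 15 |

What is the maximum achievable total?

Order the experiments by expected value per GPU-h: Align 11 > Retrain 7 > Scale 2.
Align: +20 to 20 (cap) ; 3 left.
Retrain: +3 (room for 15) → 3. Pool exhausted.
Total = 11×20 + 7×3 = 241.

241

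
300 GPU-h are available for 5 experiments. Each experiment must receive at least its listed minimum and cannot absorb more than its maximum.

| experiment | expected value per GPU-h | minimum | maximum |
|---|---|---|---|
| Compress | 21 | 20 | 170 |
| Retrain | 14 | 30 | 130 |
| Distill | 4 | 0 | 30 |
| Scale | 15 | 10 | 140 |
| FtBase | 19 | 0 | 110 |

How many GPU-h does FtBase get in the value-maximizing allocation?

Meeting every minimum uses 20+30+0+10+0 = 60 GPU-h, leaving 240.
Order the experiments by expected value per GPU-h: Compress 21 > FtBase 19 > Scale 15 > Retrain 14 > Distill 4.
Compress: +150 to 170 (cap) — 90 left.
FtBase: +90 (room for 110) → 90. Pool exhausted.

90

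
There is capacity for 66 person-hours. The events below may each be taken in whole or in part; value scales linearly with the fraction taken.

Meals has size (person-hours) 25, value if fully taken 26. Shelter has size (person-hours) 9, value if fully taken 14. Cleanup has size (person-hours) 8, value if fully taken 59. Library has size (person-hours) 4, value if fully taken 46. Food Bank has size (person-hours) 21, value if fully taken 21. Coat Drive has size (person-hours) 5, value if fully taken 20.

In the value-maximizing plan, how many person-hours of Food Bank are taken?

Rank by value-to-size ratio: Library 46/4≈11.5, Cleanup 59/8≈7.38, Coat Drive 20/5≈4, Shelter 14/9≈1.56, Meals 26/25≈1.04, Food Bank 21/21≈1.
Library: take in full, 4 person-hours for value 46 → 62 left.
Take all of Cleanup (8 person-hours, value 59) → 54 person-hours left.
Coat Drive: take in full, 5 person-hours for value 20 → 49 left.
Take all of Shelter (9 person-hours, value 14) → 40 person-hours left.
All 25 person-hours of Meals fit (value 26) → 15 remain.
Fill the last 15 person-hours with part of Food Bank: 15/21 of it earns 15.

15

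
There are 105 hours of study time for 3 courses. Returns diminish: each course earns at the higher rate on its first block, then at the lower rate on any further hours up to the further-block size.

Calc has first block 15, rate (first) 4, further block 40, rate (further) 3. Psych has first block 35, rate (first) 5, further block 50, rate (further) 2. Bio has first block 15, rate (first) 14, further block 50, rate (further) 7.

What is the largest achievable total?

Rank every tier by rate: Bio/tier1 14 > Bio/tier2 7 > Psych/tier1 5 > Calc/tier1 4 > Calc/tier2 3 > Psych/tier2 2.
Fill Bio tier1 block (15 at 14) → 90 left.
Bio/tier2 (7): +50 → 40 left.
Fill Psych tier1 block (35 at 5) → 5 left.
5 remain; put them into Calc tier1 at 4.
Total = 14×15 + 7×50 + 5×35 + 4×5 = 755.

755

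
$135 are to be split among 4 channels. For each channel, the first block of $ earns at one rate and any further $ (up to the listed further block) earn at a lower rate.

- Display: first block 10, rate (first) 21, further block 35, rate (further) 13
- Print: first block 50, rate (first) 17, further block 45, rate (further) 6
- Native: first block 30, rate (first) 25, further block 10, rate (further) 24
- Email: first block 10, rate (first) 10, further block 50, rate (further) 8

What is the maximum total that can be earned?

Treat each block as its own option and order by rate: Native/T1 25 > Native/T2 24 > Display/T1 21 > Print/T1 17 > Display/T2 13 > Email/T1 10 > Email/T2 8 > Print/T2 6.
Native T1 at 25: fill all 30 ; 105 left.
Native/T2 (24): +10 ; 95 left.
Fill Display T1 block (10 at 21) ; 85 left.
Print T1 at 17: fill all 50 ; 35 left.
Fill Display T2 block (35 at 13) ; 0 left.
Total = 25×30 + 24×10 + 21×10 + 17×50 + 13×35 = 2505.

2505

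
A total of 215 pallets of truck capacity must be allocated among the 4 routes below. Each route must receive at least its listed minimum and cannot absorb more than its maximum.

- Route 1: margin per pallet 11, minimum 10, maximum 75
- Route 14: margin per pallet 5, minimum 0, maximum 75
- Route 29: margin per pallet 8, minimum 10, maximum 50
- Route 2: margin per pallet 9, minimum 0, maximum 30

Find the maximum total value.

Meeting every minimum uses 10+0+10+0 = 20 pallets, leaving 195.
Highest margin per pallet first: Route 1 11 > Route 2 9 > Route 29 8 > Route 14 5.
Give Route 1 65 more to hit its cap of 75 — 130 left.
Route 2: +30 to 30 (cap) — 100 left.
Give Route 29 40 more to hit its cap of 50 — 60 left.
Only 60 left; Route 14 takes them to reach 60.
Total = 11×75 + 5×60 + 8×50 + 9×30 = 1795.

1795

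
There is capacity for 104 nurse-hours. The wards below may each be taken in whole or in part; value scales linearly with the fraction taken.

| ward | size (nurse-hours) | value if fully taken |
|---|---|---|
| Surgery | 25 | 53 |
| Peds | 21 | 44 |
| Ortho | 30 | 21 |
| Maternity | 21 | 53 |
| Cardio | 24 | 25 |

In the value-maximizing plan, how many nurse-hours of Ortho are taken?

13

Rank by value-to-size ratio: Maternity 53/21≈2.52, Surgery 53/25≈2.12, Peds 44/21≈2.1, Cardio 25/24≈1.04, Ortho 21/30≈0.7.
Take all of Maternity (21 nurse-hours, value 53) → 83 nurse-hours left.
All 25 nurse-hours of Surgery fit (value 53) → 58 remain.
Take all of Peds (21 nurse-hours, value 44) → 37 nurse-hours left.
All 24 nurse-hours of Cardio fit (value 25) → 13 remain.
13 nurse-hours left: a 13/30 share of Ortho gives 21×13/30 = 9.1.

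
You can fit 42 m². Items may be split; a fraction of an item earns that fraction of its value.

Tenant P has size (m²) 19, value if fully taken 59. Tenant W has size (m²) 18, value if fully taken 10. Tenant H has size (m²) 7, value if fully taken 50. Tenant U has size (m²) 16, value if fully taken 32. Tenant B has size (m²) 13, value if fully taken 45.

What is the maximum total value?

160

Sort by value density: Tenant H 50/7≈7.14, Tenant B 45/13≈3.46, Tenant P 59/19≈3.11, Tenant U 32/16≈2, Tenant W 10/18≈0.556.
All 7 m² of Tenant H fit (value 50) — 35 remain.
Take all of Tenant B (13 m², value 45) — 22 m² left.
Tenant P: take in full, 19 m² for value 59 — 3 left.
Only 3 m² remain; take 3/16 of Tenant U for value 32×3/16 = 6.
Total value = 160.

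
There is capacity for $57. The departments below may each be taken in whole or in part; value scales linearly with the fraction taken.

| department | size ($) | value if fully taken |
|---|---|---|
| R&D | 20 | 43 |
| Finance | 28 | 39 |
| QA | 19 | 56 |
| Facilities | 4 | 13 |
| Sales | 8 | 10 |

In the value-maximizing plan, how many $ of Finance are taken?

14

Rank by value-to-size ratio: Facilities 13/4≈3.25, QA 56/19≈2.95, R&D 43/20≈2.15, Finance 39/28≈1.39, Sales 10/8≈1.25.
Take all of Facilities (4 $, value 13) ; 53 $ left.
QA: take in full, 19 $ for value 56 ; 34 left.
R&D: take in full, 20 $ for value 43 ; 14 left.
Only 14 $ remain; take 14/28 of Finance for value 39×14/28 = 19.5.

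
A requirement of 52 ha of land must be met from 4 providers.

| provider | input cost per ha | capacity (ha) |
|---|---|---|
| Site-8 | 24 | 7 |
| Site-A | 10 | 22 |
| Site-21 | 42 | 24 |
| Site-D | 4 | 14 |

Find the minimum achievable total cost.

Fill from the cheapest provider first.
Take 14 from Site-D at 4 → need 38 more.
Site-A (10): use full 22 → 16 ha to go.
Take 7 from Site-8 at 24 → need 9 more.
Take 9 from Site-21 at 42 to finish.
Cost = 14×4 + 22×10 + 7×24 + 9×42 = 822.

822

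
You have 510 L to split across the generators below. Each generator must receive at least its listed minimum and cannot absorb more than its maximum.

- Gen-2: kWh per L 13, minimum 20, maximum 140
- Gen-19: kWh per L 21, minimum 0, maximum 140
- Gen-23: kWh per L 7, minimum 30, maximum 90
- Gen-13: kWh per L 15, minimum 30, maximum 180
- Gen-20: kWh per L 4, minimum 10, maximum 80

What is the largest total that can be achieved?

Meeting every minimum uses 20+0+30+30+10 = 90 L, leaving 420.
Highest kWh per L first: Gen-19 21 > Gen-13 15 > Gen-2 13 > Gen-23 7 > Gen-20 4.
Gen-19 takes 140 more to reach its cap of 140 ; 280 left.
Give Gen-13 150 more to hit its cap of 180 ; 130 left.
Gen-2: +120 to 140 (cap) ; 10 left.
Only 10 left; Gen-23 takes them to reach 40.
Total = 13×140 + 21×140 + 7×40 + 15×180 + 4×10 = 7780.

7780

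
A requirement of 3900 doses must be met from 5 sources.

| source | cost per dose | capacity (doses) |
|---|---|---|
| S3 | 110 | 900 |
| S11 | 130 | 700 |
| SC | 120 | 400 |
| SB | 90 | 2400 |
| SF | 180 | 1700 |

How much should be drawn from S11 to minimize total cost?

200

Use sources in increasing cost order.
SB at 90: take all 2400 doses — 1500 still needed.
S3 (110): use full 900 — 600 doses to go.
SC (120): use full 400 — 200 doses to go.
S11 (130): take the remaining 200 — done.
SF: unused.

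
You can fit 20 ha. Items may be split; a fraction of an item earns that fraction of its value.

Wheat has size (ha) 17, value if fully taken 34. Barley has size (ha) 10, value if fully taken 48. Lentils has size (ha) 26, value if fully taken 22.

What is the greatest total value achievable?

68

Best value per unit of size first: Barley 48/10≈4.8, Wheat 34/17≈2, Lentils 22/26≈0.846.
Barley: take in full, 10 ha for value 48 ; 10 left.
Fill the last 10 ha with part of Wheat: 10/17 of it earns 20.
Total value = 68.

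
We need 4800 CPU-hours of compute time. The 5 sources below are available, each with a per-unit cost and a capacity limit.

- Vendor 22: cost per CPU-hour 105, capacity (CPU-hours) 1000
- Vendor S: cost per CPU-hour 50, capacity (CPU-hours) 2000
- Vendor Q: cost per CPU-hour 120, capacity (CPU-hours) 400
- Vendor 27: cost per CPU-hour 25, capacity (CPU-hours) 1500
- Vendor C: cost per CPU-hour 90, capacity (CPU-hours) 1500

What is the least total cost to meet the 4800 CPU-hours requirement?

Use sources in increasing cost order.
Vendor 27 (25): use full 1500 ; 3300 CPU-hours to go.
Vendor S (50): use full 2000 ; 1300 CPU-hours to go.
Vendor C (90): take the remaining 1300 ; done.
Vendor 22, Vendor Q: unused.
Cost = 1500×25 + 2000×50 + 1300×90 = 254500.

254500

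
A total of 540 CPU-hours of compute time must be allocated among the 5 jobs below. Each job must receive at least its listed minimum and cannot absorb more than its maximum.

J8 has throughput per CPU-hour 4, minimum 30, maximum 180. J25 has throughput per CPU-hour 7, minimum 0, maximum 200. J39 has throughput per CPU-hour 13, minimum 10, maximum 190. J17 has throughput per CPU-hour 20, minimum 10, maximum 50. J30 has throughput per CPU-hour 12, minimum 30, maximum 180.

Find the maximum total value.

6380

Meeting every minimum uses 30+0+10+10+30 = 80 CPU-hours, leaving 460.
Highest throughput per CPU-hour first: J17 20 > J39 13 > J30 12 > J25 7 > J8 4.
J17 takes 40 more to reach its cap of 50 — 420 left.
J39 takes 180 more to reach its cap of 190 — 240 left.
J30 takes 150 more to reach its cap of 180 — 90 left.
J25: +90 (room for 200) → 90. Pool exhausted.
Total = 4×30 + 7×90 + 13×190 + 20×50 + 12×180 = 6380.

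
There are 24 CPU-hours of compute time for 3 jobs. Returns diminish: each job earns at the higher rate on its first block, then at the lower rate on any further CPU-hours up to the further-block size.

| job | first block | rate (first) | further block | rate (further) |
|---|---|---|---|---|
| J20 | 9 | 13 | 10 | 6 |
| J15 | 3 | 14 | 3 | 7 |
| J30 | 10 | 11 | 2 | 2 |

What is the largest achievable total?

283

Treat each block as its own option and order by rate: J15/T1 14 > J20/T1 13 > J30/T1 11 > J15/T2 7 > J20/T2 6 > J30/T2 2.
J15/T1 (14): +3 ; 21 left.
J20 T1 at 13: fill all 9 ; 12 left.
J30 T1 at 11: fill all 10 ; 2 left.
J15/T2: +2 of 3 at 7; pool empty.
Total = 14×3 + 13×9 + 11×10 + 7×2 = 283.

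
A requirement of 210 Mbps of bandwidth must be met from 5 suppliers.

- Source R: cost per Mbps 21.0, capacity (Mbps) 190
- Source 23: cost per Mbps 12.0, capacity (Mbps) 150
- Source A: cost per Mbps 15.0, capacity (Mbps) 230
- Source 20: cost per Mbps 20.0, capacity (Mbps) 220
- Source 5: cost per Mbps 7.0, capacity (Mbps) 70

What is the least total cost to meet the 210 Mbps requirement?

Use suppliers in increasing cost order.
Source 5 at 7.0: take all 70 Mbps ; 140 still needed.
Take 140 from Source 23 at 12.0 to finish.
Source A, Source 20, Source R: unused.
Cost = 70×7.0 + 140×12.0 = 2170.

2170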